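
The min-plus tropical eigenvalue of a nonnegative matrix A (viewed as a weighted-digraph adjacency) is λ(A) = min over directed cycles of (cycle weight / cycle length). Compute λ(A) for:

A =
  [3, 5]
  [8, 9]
λ(A) = 3

Enumerate directed cycles and compute their means (weight / length). Sample:
  cycle 0 → 0: weight = 3, length = 1, mean = 3/1 ≈ 3.000
  cycle 1 → 1: weight = 9, length = 1, mean = 9/1 ≈ 9.000
  cycle 0 → 1 → 0: weight = 13, length = 2, mean = 13/2 ≈ 6.500
  cycle 1 → 0 → 1: weight = 13, length = 2, mean = 13/2 ≈ 6.500
Minimum mean = 3.000, attained e.g. along the cycle 0 → 0 with weight 3 and length 1. So λ(A) = 3/1 = 3.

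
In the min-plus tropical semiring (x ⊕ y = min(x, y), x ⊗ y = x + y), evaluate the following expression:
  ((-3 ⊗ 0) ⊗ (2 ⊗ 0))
((-3 ⊗ 0) ⊗ (2 ⊗ 0)) = -1

Expand innermost to outermost. Recall ⊕ takes the minimum of its arguments and ⊗ takes their sum. Working out the expression ((-3 ⊗ 0) ⊗ (2 ⊗ 0)) gives -1.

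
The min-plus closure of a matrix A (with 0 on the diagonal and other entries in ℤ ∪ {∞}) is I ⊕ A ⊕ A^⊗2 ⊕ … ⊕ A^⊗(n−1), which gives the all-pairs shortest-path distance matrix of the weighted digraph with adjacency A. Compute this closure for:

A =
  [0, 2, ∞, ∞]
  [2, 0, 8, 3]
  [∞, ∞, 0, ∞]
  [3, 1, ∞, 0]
Closure =
  [0, 2, 10, 5]
  [2, 0, 8, 3]
  [∞, ∞, 0, ∞]
  [3, 1, 9, 0]

This is the Floyd-Warshall all-pairs shortest-path computation. For each intermediate vertex k = 0, 1, …, 3, update dist[i][j] ← min(dist[i][j], dist[i][k] + dist[k][j]). The final matrix gives, for each (i, j), the minimum total weight of any directed path from i to j (possibly empty when i = j).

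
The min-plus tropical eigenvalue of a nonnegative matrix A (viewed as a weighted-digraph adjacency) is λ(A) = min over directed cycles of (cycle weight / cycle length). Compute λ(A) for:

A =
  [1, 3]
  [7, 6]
λ(A) = 1

Enumerate directed cycles and compute their means (weight / length). Sample:
  cycle 0 → 0: weight = 1, length = 1, mean = 1/1 ≈ 1.000
  cycle 1 → 1: weight = 6, length = 1, mean = 6/1 ≈ 6.000
  cycle 0 → 1 → 0: weight = 10, length = 2, mean = 10/2 ≈ 5.000
  cycle 1 → 0 → 1: weight = 10, length = 2, mean = 10/2 ≈ 5.000
Minimum mean = 1.000, attained e.g. along the cycle 0 → 0 with weight 1 and length 1. So λ(A) = 1/1 = 1.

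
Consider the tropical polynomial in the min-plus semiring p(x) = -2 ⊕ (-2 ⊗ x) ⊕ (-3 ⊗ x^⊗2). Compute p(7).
p(7) = -2

A tropical monomial a ⊗ x^⊗i evaluates to a + i · x. Evaluating each term at x = 7:
  Term 0 contributes -2 + 0 · 7 = -2
  Term 1 contributes -2 + 1 · 7 = 5
  Term 2 contributes -3 + 2 · 7 = 11
p(7) = ⊕ of these = min[-2, 5, 11] = -2.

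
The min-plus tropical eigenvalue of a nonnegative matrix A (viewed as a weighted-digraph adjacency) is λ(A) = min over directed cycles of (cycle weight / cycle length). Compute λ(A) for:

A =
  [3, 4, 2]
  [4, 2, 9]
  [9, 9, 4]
λ(A) = 2

Enumerate directed cycles and compute their means (weight / length). Sample:
  cycle 0 → 0: weight = 3, length = 1, mean = 3/1 ≈ 3.000
  cycle 1 → 1: weight = 2, length = 1, mean = 2/1 ≈ 2.000
  cycle 2 → 2: weight = 4, length = 1, mean = 4/1 ≈ 4.000
  cycle 0 → 1 → 0: weight = 8, length = 2, mean = 8/2 ≈ 4.000
  cycle 0 → 2 → 0: weight = 11, length = 2, mean = 11/2 ≈ 5.500
  cycle 1 → 0 → 1: weight = 8, length = 2, mean = 8/2 ≈ 4.000
Minimum mean = 2.000, attained e.g. along the cycle 1 → 1 with weight 2 and length 1. So λ(A) = 2/1 = 2.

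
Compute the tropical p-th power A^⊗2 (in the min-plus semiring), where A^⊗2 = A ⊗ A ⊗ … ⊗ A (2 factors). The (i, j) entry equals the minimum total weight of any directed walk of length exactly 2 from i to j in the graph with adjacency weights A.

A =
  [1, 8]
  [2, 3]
A^⊗2 =
  [2, 9]
  [3, 6]

Each entry (A^⊗2)_ij equals the minimum over all length-2 walks i = v_0 → v_1 → … → v_2 = j of Σ_t A[v_t][v_{t+1}]. For example, for (i, j) = (0, 1) we minimise over 2 possible intermediate vertex sequences; the minimum is 9, attained along the walk 0 → 0 → 1.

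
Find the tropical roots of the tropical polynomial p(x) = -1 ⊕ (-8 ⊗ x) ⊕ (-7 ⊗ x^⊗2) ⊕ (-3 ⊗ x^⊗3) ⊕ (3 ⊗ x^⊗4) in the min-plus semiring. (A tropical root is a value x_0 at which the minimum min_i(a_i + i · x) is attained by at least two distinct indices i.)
Roots: {-6, -4, -1, 7}

Each tropical root is a break point of the lower envelope of the lines y = a_i + i · x (there are 5 lines, with slopes 0, 1, ..., 4). Only the lines that attain the minimum somewhere contribute to roots; other lines are dominated. Here the surviving (envelope) indices are i = 4, i = 3, i = 2, i = 1, i = 0.
Intersections between consecutive envelope lines give the roots: for adjacent envelope indices i < j the intersection is x = (a_i − a_j) / (j − i). Reading off the sorted break points: {-6, -4, -1, 7}.
Verification: at each break x_0, at least two indices attain the minimum of min_i(a_i + i · x_0).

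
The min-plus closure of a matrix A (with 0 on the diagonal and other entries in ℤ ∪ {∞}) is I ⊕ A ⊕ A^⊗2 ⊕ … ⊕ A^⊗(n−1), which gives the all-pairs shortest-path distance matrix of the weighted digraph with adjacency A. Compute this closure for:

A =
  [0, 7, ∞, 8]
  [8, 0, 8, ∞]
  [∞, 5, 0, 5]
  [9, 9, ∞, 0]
Closure =
  [0, 7, 15, 8]
  [8, 0, 8, 13]
  [13, 5, 0, 5]
  [9, 9, 17, 0]

This is the Floyd-Warshall all-pairs shortest-path computation. For each intermediate vertex k = 0, 1, …, 3, update dist[i][j] ← min(dist[i][j], dist[i][k] + dist[k][j]). The final matrix gives, for each (i, j), the minimum total weight of any directed path from i to j (possibly empty when i = j).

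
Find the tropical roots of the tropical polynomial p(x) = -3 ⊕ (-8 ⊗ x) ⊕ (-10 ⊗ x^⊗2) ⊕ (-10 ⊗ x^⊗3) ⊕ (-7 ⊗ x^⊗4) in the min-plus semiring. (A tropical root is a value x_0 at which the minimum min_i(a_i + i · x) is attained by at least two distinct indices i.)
Roots: {-3, 0, 2, 5}

Each tropical root is a break point of the lower envelope of the lines y = a_i + i · x (there are 5 lines, with slopes 0, 1, ..., 4). Only the lines that attain the minimum somewhere contribute to roots; other lines are dominated. Here the surviving (envelope) indices are i = 4, i = 3, i = 2, i = 1, i = 0.
Intersections between consecutive envelope lines give the roots: for adjacent envelope indices i < j the intersection is x = (a_i − a_j) / (j − i). Reading off the sorted break points: {-3, 0, 2, 5}.
Verification: at each break x_0, at least two indices attain the minimum of min_i(a_i + i · x_0).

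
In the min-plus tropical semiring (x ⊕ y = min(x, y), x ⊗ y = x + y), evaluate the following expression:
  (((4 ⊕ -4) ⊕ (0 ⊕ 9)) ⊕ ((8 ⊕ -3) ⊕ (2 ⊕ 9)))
(((4 ⊕ -4) ⊕ (0 ⊕ 9)) ⊕ ((8 ⊕ -3) ⊕ (2 ⊕ 9))) = -4

Expand innermost to outermost. Recall ⊕ takes the minimum of its arguments and ⊗ takes their sum. Working out the expression (((4 ⊕ -4) ⊕ (0 ⊕ 9)) ⊕ ((8 ⊕ -3) ⊕ (2 ⊕ 9))) gives -4.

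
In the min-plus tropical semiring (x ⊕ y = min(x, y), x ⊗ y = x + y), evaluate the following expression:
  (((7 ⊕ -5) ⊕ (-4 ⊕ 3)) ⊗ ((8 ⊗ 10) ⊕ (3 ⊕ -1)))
(((7 ⊕ -5) ⊕ (-4 ⊕ 3)) ⊗ ((8 ⊗ 10) ⊕ (3 ⊕ -1))) = -6

Expand innermost to outermost. Recall ⊕ takes the minimum of its arguments and ⊗ takes their sum. Working out the expression (((7 ⊕ -5) ⊕ (-4 ⊕ 3)) ⊗ ((8 ⊗ 10) ⊕ (3 ⊕ -1))) gives -6.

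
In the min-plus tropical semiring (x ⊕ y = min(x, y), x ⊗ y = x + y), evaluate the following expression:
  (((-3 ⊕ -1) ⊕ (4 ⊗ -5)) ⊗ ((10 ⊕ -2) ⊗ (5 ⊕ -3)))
(((-3 ⊕ -1) ⊕ (4 ⊗ -5)) ⊗ ((10 ⊕ -2) ⊗ (5 ⊕ -3))) = -8

Expand innermost to outermost. Recall ⊕ takes the minimum of its arguments and ⊗ takes their sum. Working out the expression (((-3 ⊕ -1) ⊕ (4 ⊗ -5)) ⊗ ((10 ⊕ -2) ⊗ (5 ⊕ -3))) gives -8.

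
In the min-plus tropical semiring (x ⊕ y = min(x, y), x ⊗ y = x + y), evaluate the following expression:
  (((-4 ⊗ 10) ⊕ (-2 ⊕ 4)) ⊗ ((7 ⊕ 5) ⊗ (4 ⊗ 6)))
(((-4 ⊗ 10) ⊕ (-2 ⊕ 4)) ⊗ ((7 ⊕ 5) ⊗ (4 ⊗ 6))) = 13

Expand innermost to outermost. Recall ⊕ takes the minimum of its arguments and ⊗ takes their sum. Working out the expression (((-4 ⊗ 10) ⊕ (-2 ⊕ 4)) ⊗ ((7 ⊕ 5) ⊗ (4 ⊗ 6))) gives 13.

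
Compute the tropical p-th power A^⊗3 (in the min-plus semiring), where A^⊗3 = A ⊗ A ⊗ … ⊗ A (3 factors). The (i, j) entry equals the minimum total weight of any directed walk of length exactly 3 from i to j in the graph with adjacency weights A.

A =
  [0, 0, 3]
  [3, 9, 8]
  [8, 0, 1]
A^⊗3 =
  [0, 0, 3]
  [3, 3, 6]
  [3, 2, 3]

Each entry (A^⊗3)_ij equals the minimum over all length-3 walks i = v_0 → v_1 → … → v_3 = j of Σ_t A[v_t][v_{t+1}]. For example, for (i, j) = (0, 2) we minimise over 9 possible intermediate vertex sequences; the minimum is 3, attained along the walk 0 → 0 → 0 → 2.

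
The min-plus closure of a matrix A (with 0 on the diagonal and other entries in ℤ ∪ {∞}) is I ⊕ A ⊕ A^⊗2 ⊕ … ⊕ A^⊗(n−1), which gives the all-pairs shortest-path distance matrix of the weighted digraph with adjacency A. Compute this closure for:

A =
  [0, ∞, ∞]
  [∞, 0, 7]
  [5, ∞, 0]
Closure =
  [0, ∞, ∞]
  [12, 0, 7]
  [5, ∞, 0]

This is the Floyd-Warshall all-pairs shortest-path computation. For each intermediate vertex k = 0, 1, …, 2, update dist[i][j] ← min(dist[i][j], dist[i][k] + dist[k][j]). The final matrix gives, for each (i, j), the minimum total weight of any directed path from i to j (possibly empty when i = j).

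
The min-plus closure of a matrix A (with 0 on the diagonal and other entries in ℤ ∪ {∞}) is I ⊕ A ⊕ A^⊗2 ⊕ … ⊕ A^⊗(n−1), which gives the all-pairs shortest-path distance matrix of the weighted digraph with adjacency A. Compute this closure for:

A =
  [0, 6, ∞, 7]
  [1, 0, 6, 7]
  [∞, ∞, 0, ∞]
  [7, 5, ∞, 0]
Closure =
  [0, 6, 12, 7]
  [1, 0, 6, 7]
  [∞, ∞, 0, ∞]
  [6, 5, 11, 0]

This is the Floyd-Warshall all-pairs shortest-path computation. For each intermediate vertex k = 0, 1, …, 3, update dist[i][j] ← min(dist[i][j], dist[i][k] + dist[k][j]). The final matrix gives, for each (i, j), the minimum total weight of any directed path from i to j (possibly empty when i = j).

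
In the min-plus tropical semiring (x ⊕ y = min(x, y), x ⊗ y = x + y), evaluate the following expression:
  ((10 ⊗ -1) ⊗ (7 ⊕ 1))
((10 ⊗ -1) ⊗ (7 ⊕ 1)) = 10

Expand innermost to outermost. Recall ⊕ takes the minimum of its arguments and ⊗ takes their sum. Working out the expression ((10 ⊗ -1) ⊗ (7 ⊕ 1)) gives 10.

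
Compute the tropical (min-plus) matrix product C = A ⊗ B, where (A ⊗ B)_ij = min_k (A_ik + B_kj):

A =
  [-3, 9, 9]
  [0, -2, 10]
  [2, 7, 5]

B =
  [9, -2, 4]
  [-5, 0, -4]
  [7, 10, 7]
A ⊗ B =
  [4, -5, 1]
  [-7, -2, -6]
  [2, 0, 3]

Apply the min-plus product entry-by-entry:
  C[0][0] = min over k of (A[0][0] + B[0][0] = -3 + 9 = 6, A[0][1] + B[1][0] = 9 + -5 = 4, A[0][2] + B[2][0] = 9 + 7 = 16) = 4 (attained at k = 1)
  C[0][1] = min over k of (A[0][0] + B[0][1] = -3 + -2 = -5, A[0][1] + B[1][1] = 9 + 0 = 9, A[0][2] + B[2][1] = 9 + 10 = 19) = -5 (attained at k = 0)
  C[0][2] = min over k of (A[0][0] + B[0][2] = -3 + 4 = 1, A[0][1] + B[1][2] = 9 + -4 = 5, A[0][2] + B[2][2] = 9 + 7 = 16) = 1 (attained at k = 0)
  C[1][0] = min over k of (A[1][0] + B[0][0] = 0 + 9 = 9, A[1][1] + B[1][0] = -2 + -5 = -7, A[1][2] + B[2][0] = 10 + 7 = 17) = -7 (attained at k = 1)
  C[1][1] = min over k of (A[1][0] + B[0][1] = 0 + -2 = -2, A[1][1] + B[1][1] = -2 + 0 = -2, A[1][2] + B[2][1] = 10 + 10 = 20) = -2 (attained at k = 0)
  C[1][2] = min over k of (A[1][0] + B[0][2] = 0 + 4 = 4, A[1][1] + B[1][2] = -2 + -4 = -6, A[1][2] + B[2][2] = 10 + 7 = 17) = -6 (attained at k = 1)
  C[2][0] = min over k of (A[2][0] + B[0][0] = 2 + 9 = 11, A[2][1] + B[1][0] = 7 + -5 = 2, A[2][2] + B[2][0] = 5 + 7 = 12) = 2 (attained at k = 1)
  C[2][1] = min over k of (A[2][0] + B[0][1] = 2 + -2 = 0, A[2][1] + B[1][1] = 7 + 0 = 7, A[2][2] + B[2][1] = 5 + 10 = 15) = 0 (attained at k = 0)
  C[2][2] = min over k of (A[2][0] + B[0][2] = 2 + 4 = 6, A[2][1] + B[1][2] = 7 + -4 = 3, A[2][2] + B[2][2] = 5 + 7 = 12) = 3 (attained at k = 1)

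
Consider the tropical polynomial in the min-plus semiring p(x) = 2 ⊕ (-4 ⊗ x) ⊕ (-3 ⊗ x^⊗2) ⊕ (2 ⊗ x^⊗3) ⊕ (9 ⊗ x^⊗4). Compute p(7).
p(7) = 2

A tropical monomial a ⊗ x^⊗i evaluates to a + i · x. Evaluating each term at x = 7:
  Term 0 contributes 2 + 0 · 7 = 2
  Term 1 contributes -4 + 1 · 7 = 3
  Term 2 contributes -3 + 2 · 7 = 11
  Term 3 contributes 2 + 3 · 7 = 23
  Term 4 contributes 9 + 4 · 7 = 37
p(7) = ⊕ of these = min[2, 3, 11, 23, 37] = 2.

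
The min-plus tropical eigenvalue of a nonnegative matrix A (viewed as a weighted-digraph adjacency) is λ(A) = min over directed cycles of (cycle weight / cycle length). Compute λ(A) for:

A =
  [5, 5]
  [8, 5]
λ(A) = 5

Enumerate directed cycles and compute their means (weight / length). Sample:
  cycle 0 → 0: weight = 5, length = 1, mean = 5/1 ≈ 5.000
  cycle 1 → 1: weight = 5, length = 1, mean = 5/1 ≈ 5.000
  cycle 0 → 1 → 0: weight = 13, length = 2, mean = 13/2 ≈ 6.500
  cycle 1 → 0 → 1: weight = 13, length = 2, mean = 13/2 ≈ 6.500
Minimum mean = 5.000, attained e.g. along the cycle 0 → 0 with weight 5 and length 1. So λ(A) = 5/1 = 5.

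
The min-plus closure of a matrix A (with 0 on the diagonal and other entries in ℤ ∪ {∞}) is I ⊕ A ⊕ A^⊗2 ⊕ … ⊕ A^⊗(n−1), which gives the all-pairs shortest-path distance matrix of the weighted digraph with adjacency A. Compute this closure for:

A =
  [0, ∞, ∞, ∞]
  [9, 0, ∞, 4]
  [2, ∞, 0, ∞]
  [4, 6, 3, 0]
Closure =
  [0, ∞, ∞, ∞]
  [8, 0, 7, 4]
  [2, ∞, 0, ∞]
  [4, 6, 3, 0]

This is the Floyd-Warshall all-pairs shortest-path computation. For each intermediate vertex k = 0, 1, …, 3, update dist[i][j] ← min(dist[i][j], dist[i][k] + dist[k][j]). The final matrix gives, for each (i, j), the minimum total weight of any directed path from i to j (possibly empty when i = j).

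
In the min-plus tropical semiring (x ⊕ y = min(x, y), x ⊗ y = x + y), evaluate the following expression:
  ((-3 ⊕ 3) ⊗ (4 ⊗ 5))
((-3 ⊕ 3) ⊗ (4 ⊗ 5)) = 6

Expand innermost to outermost. Recall ⊕ takes the minimum of its arguments and ⊗ takes their sum. Working out the expression ((-3 ⊕ 3) ⊗ (4 ⊗ 5)) gives 6.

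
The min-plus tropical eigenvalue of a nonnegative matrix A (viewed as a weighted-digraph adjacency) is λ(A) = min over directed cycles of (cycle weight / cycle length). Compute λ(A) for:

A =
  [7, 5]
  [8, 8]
λ(A) = 13/2

Enumerate directed cycles and compute their means (weight / length). Sample:
  cycle 0 → 0: weight = 7, length = 1, mean = 7/1 ≈ 7.000
  cycle 1 → 1: weight = 8, length = 1, mean = 8/1 ≈ 8.000
  cycle 0 → 1 → 0: weight = 13, length = 2, mean = 13/2 ≈ 6.500
  cycle 1 → 0 → 1: weight = 13, length = 2, mean = 13/2 ≈ 6.500
Minimum mean = 6.500, attained e.g. along the cycle 0 → 1 → 0 with weight 13 and length 2. So λ(A) = 13/2 = 13/2.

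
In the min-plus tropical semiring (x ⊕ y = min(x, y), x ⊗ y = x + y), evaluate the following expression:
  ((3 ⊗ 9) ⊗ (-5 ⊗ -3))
((3 ⊗ 9) ⊗ (-5 ⊗ -3)) = 4

Expand innermost to outermost. Recall ⊕ takes the minimum of its arguments and ⊗ takes their sum. Working out the expression ((3 ⊗ 9) ⊗ (-5 ⊗ -3)) gives 4.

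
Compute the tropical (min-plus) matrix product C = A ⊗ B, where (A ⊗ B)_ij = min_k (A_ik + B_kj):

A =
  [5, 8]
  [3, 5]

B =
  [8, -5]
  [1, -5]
A ⊗ B =
  [9, 0]
  [6, -2]

Apply the min-plus product entry-by-entry:
  C[0][0] = min over k of (A[0][0] + B[0][0] = 5 + 8 = 13, A[0][1] + B[1][0] = 8 + 1 = 9) = 9 (attained at k = 1)
  C[0][1] = min over k of (A[0][0] + B[0][1] = 5 + -5 = 0, A[0][1] + B[1][1] = 8 + -5 = 3) = 0 (attained at k = 0)
  C[1][0] = min over k of (A[1][0] + B[0][0] = 3 + 8 = 11, A[1][1] + B[1][0] = 5 + 1 = 6) = 6 (attained at k = 1)
  C[1][1] = min over k of (A[1][0] + B[0][1] = 3 + -5 = -2, A[1][1] + B[1][1] = 5 + -5 = 0) = -2 (attained at k = 0)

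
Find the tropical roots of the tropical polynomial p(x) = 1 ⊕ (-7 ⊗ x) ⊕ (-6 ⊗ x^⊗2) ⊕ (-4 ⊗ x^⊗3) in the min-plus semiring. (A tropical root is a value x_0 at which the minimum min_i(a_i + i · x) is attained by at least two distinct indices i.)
Roots: {-2, -1, 8}

Each tropical root is a break point of the lower envelope of the lines y = a_i + i · x (there are 4 lines, with slopes 0, 1, ..., 3). Only the lines that attain the minimum somewhere contribute to roots; other lines are dominated. Here the surviving (envelope) indices are i = 3, i = 2, i = 1, i = 0.
Intersections between consecutive envelope lines give the roots: for adjacent envelope indices i < j the intersection is x = (a_i − a_j) / (j − i). Reading off the sorted break points: {-2, -1, 8}.
Verification: at each break x_0, at least two indices attain the minimum of min_i(a_i + i · x_0).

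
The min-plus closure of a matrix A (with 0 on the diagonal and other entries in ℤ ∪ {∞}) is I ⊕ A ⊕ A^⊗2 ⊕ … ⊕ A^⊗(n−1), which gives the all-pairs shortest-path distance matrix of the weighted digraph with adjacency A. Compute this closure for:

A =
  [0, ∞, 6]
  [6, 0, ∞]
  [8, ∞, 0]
Closure =
  [0, ∞, 6]
  [6, 0, 12]
  [8, ∞, 0]

This is the Floyd-Warshall all-pairs shortest-path computation. For each intermediate vertex k = 0, 1, …, 2, update dist[i][j] ← min(dist[i][j], dist[i][k] + dist[k][j]). The final matrix gives, for each (i, j), the minimum total weight of any directed path from i to j (possibly empty when i = j).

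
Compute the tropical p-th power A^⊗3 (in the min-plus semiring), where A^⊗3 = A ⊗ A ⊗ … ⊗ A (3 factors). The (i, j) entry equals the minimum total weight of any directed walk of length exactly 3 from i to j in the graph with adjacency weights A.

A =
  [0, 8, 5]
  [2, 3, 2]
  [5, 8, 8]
A^⊗3 =
  [0, 8, 5]
  [2, 9, 7]
  [5, 13, 10]

Each entry (A^⊗3)_ij equals the minimum over all length-3 walks i = v_0 → v_1 → … → v_3 = j of Σ_t A[v_t][v_{t+1}]. For example, for (i, j) = (0, 2) we minimise over 9 possible intermediate vertex sequences; the minimum is 5, attained along the walk 0 → 0 → 0 → 2.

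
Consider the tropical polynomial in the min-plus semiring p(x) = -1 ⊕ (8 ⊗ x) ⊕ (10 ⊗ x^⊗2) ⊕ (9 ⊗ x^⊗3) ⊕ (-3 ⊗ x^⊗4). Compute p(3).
p(3) = -1

A tropical monomial a ⊗ x^⊗i evaluates to a + i · x. Evaluating each term at x = 3:
  Term 0 contributes -1 + 0 · 3 = -1
  Term 1 contributes 8 + 1 · 3 = 11
  Term 2 contributes 10 + 2 · 3 = 16
  Term 3 contributes 9 + 3 · 3 = 18
  Term 4 contributes -3 + 4 · 3 = 9
p(3) = ⊕ of these = min[-1, 11, 16, 18, 9] = -1.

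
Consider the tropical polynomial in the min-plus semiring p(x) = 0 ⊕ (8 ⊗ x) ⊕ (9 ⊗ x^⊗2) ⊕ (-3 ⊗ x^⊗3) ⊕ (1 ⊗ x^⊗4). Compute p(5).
p(5) = 0

A tropical monomial a ⊗ x^⊗i evaluates to a + i · x. Evaluating each term at x = 5:
  Term 0 contributes 0 + 0 · 5 = 0
  Term 1 contributes 8 + 1 · 5 = 13
  Term 2 contributes 9 + 2 · 5 = 19
  Term 3 contributes -3 + 3 · 5 = 12
  Term 4 contributes 1 + 4 · 5 = 21
p(5) = ⊕ of these = min[0, 13, 19, 12, 21] = 0.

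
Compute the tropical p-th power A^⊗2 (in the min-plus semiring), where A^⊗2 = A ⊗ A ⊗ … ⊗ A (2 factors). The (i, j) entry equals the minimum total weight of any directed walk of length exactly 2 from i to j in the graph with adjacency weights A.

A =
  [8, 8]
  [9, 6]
A^⊗2 =
  [16, 14]
  [15, 12]

Each entry (A^⊗2)_ij equals the minimum over all length-2 walks i = v_0 → v_1 → … → v_2 = j of Σ_t A[v_t][v_{t+1}]. For example, for (i, j) = (0, 1) we minimise over 2 possible intermediate vertex sequences; the minimum is 14, attained along the walk 0 → 1 → 1.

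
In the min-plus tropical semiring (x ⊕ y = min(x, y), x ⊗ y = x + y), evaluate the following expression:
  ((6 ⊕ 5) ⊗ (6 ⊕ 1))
((6 ⊕ 5) ⊗ (6 ⊕ 1)) = 6

Expand innermost to outermost. Recall ⊕ takes the minimum of its arguments and ⊗ takes their sum. Working out the expression ((6 ⊕ 5) ⊗ (6 ⊕ 1)) gives 6.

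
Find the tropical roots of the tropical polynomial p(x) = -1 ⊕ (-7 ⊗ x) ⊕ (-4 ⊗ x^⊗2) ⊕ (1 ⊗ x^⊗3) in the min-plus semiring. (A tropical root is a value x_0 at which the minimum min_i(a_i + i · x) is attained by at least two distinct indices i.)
Roots: {-5, -3, 6}

Each tropical root is a break point of the lower envelope of the lines y = a_i + i · x (there are 4 lines, with slopes 0, 1, ..., 3). Only the lines that attain the minimum somewhere contribute to roots; other lines are dominated. Here the surviving (envelope) indices are i = 3, i = 2, i = 1, i = 0.
Intersections between consecutive envelope lines give the roots: for adjacent envelope indices i < j the intersection is x = (a_i − a_j) / (j − i). Reading off the sorted break points: {-5, -3, 6}.
Verification: at each break x_0, at least two indices attain the minimum of min_i(a_i + i · x_0).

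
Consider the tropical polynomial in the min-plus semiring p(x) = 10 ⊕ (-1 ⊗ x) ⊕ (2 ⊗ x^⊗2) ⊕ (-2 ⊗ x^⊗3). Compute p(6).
p(6) = 5

A tropical monomial a ⊗ x^⊗i evaluates to a + i · x. Evaluating each term at x = 6:
  Term 0 contributes 10 + 0 · 6 = 10
  Term 1 contributes -1 + 1 · 6 = 5
  Term 2 contributes 2 + 2 · 6 = 14
  Term 3 contributes -2 + 3 · 6 = 16
p(6) = ⊕ of these = min[10, 5, 14, 16] = 5.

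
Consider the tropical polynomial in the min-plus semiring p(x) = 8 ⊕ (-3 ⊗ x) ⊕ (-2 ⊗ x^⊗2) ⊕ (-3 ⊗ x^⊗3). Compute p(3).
p(3) = 0

A tropical monomial a ⊗ x^⊗i evaluates to a + i · x. Evaluating each term at x = 3:
  Term 0 contributes 8 + 0 · 3 = 8
  Term 1 contributes -3 + 1 · 3 = 0
  Term 2 contributes -2 + 2 · 3 = 4
  Term 3 contributes -3 + 3 · 3 = 6
p(3) = ⊕ of these = min[8, 0, 4, 6] = 0.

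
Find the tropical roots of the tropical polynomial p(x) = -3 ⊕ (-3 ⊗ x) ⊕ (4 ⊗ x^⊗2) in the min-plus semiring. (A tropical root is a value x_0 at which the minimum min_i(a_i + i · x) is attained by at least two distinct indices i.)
Roots: {-7, 0}

Each tropical root is a break point of the lower envelope of the lines y = a_i + i · x (there are 3 lines, with slopes 0, 1, ..., 2). Only the lines that attain the minimum somewhere contribute to roots; other lines are dominated. Here the surviving (envelope) indices are i = 2, i = 1, i = 0.
Intersections between consecutive envelope lines give the roots: for adjacent envelope indices i < j the intersection is x = (a_i − a_j) / (j − i). Reading off the sorted break points: {-7, 0}.
Verification: at each break x_0, at least two indices attain the minimum of min_i(a_i + i · x_0).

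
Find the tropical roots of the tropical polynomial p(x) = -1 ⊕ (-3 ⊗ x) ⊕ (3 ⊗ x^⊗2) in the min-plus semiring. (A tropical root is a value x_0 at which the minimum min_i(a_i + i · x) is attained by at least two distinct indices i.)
Roots: {-6, 2}

Each tropical root is a break point of the lower envelope of the lines y = a_i + i · x (there are 3 lines, with slopes 0, 1, ..., 2). Only the lines that attain the minimum somewhere contribute to roots; other lines are dominated. Here the surviving (envelope) indices are i = 2, i = 1, i = 0.
Intersections between consecutive envelope lines give the roots: for adjacent envelope indices i < j the intersection is x = (a_i − a_j) / (j − i). Reading off the sorted break points: {-6, 2}.
Verification: at each break x_0, at least two indices attain the minimum of min_i(a_i + i · x_0).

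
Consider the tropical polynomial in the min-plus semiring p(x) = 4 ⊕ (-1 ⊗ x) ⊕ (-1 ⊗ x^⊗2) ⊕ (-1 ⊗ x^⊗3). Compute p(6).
p(6) = 4

A tropical monomial a ⊗ x^⊗i evaluates to a + i · x. Evaluating each term at x = 6:
  Term 0 contributes 4 + 0 · 6 = 4
  Term 1 contributes -1 + 1 · 6 = 5
  Term 2 contributes -1 + 2 · 6 = 11
  Term 3 contributes -1 + 3 · 6 = 17
p(6) = ⊕ of these = min[4, 5, 11, 17] = 4.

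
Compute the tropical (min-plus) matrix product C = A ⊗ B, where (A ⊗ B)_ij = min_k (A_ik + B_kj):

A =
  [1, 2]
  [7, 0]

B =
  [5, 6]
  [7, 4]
A ⊗ B =
  [6, 6]
  [7, 4]

Apply the min-plus product entry-by-entry:
  C[0][0] = min over k of (A[0][0] + B[0][0] = 1 + 5 = 6, A[0][1] + B[1][0] = 2 + 7 = 9) = 6 (attained at k = 0)
  C[0][1] = min over k of (A[0][0] + B[0][1] = 1 + 6 = 7, A[0][1] + B[1][1] = 2 + 4 = 6) = 6 (attained at k = 1)
  C[1][0] = min over k of (A[1][0] + B[0][0] = 7 + 5 = 12, A[1][1] + B[1][0] = 0 + 7 = 7) = 7 (attained at k = 1)
  C[1][1] = min over k of (A[1][0] + B[0][1] = 7 + 6 = 13, A[1][1] + B[1][1] = 0 + 4 = 4) = 4 (attained at k = 1)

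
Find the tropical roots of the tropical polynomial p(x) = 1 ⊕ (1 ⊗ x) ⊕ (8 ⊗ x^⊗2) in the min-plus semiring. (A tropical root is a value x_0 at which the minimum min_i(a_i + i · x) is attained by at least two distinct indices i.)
Roots: {-7, 0}

Each tropical root is a break point of the lower envelope of the lines y = a_i + i · x (there are 3 lines, with slopes 0, 1, ..., 2). Only the lines that attain the minimum somewhere contribute to roots; other lines are dominated. Here the surviving (envelope) indices are i = 2, i = 1, i = 0.
Intersections between consecutive envelope lines give the roots: for adjacent envelope indices i < j the intersection is x = (a_i − a_j) / (j − i). Reading off the sorted break points: {-7, 0}.
Verification: at each break x_0, at least two indices attain the minimum of min_i(a_i + i · x_0).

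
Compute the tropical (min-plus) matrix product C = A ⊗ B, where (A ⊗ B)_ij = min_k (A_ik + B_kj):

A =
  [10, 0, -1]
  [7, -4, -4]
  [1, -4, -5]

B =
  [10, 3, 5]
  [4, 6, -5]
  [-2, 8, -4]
A ⊗ B =
  [-3, 6, -5]
  [-6, 2, -9]
  [-7, 2, -9]

Apply the min-plus product entry-by-entry:
  C[0][0] = min over k of (A[0][0] + B[0][0] = 10 + 10 = 20, A[0][1] + B[1][0] = 0 + 4 = 4, A[0][2] + B[2][0] = -1 + -2 = -3) = -3 (attained at k = 2)
  C[0][1] = min over k of (A[0][0] + B[0][1] = 10 + 3 = 13, A[0][1] + B[1][1] = 0 + 6 = 6, A[0][2] + B[2][1] = -1 + 8 = 7) = 6 (attained at k = 1)
  C[0][2] = min over k of (A[0][0] + B[0][2] = 10 + 5 = 15, A[0][1] + B[1][2] = 0 + -5 = -5, A[0][2] + B[2][2] = -1 + -4 = -5) = -5 (attained at k = 1)
  C[1][0] = min over k of (A[1][0] + B[0][0] = 7 + 10 = 17, A[1][1] + B[1][0] = -4 + 4 = 0, A[1][2] + B[2][0] = -4 + -2 = -6) = -6 (attained at k = 2)
  C[1][1] = min over k of (A[1][0] + B[0][1] = 7 + 3 = 10, A[1][1] + B[1][1] = -4 + 6 = 2, A[1][2] + B[2][1] = -4 + 8 = 4) = 2 (attained at k = 1)
  C[1][2] = min over k of (A[1][0] + B[0][2] = 7 + 5 = 12, A[1][1] + B[1][2] = -4 + -5 = -9, A[1][2] + B[2][2] = -4 + -4 = -8) = -9 (attained at k = 1)
  C[2][0] = min over k of (A[2][0] + B[0][0] = 1 + 10 = 11, A[2][1] + B[1][0] = -4 + 4 = 0, A[2][2] + B[2][0] = -5 + -2 = -7) = -7 (attained at k = 2)
  C[2][1] = min over k of (A[2][0] + B[0][1] = 1 + 3 = 4, A[2][1] + B[1][1] = -4 + 6 = 2, A[2][2] + B[2][1] = -5 + 8 = 3) = 2 (attained at k = 1)
  C[2][2] = min over k of (A[2][0] + B[0][2] = 1 + 5 = 6, A[2][1] + B[1][2] = -4 + -5 = -9, A[2][2] + B[2][2] = -5 + -4 = -9) = -9 (attained at k = 1)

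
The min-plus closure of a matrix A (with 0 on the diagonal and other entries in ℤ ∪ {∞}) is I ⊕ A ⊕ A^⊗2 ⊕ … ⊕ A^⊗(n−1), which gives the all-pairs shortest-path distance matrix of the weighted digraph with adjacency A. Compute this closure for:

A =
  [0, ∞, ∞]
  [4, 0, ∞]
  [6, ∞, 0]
Closure =
  [0, ∞, ∞]
  [4, 0, ∞]
  [6, ∞, 0]

This is the Floyd-Warshall all-pairs shortest-path computation. For each intermediate vertex k = 0, 1, …, 2, update dist[i][j] ← min(dist[i][j], dist[i][k] + dist[k][j]). The final matrix gives, for each (i, j), the minimum total weight of any directed path from i to j (possibly empty when i = j).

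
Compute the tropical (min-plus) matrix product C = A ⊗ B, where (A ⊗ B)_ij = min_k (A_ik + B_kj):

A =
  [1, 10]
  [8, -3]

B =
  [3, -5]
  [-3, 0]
A ⊗ B =
  [4, -4]
  [-6, -3]

Apply the min-plus product entry-by-entry:
  C[0][0] = min over k of (A[0][0] + B[0][0] = 1 + 3 = 4, A[0][1] + B[1][0] = 10 + -3 = 7) = 4 (attained at k = 0)
  C[0][1] = min over k of (A[0][0] + B[0][1] = 1 + -5 = -4, A[0][1] + B[1][1] = 10 + 0 = 10) = -4 (attained at k = 0)
  C[1][0] = min over k of (A[1][0] + B[0][0] = 8 + 3 = 11, A[1][1] + B[1][0] = -3 + -3 = -6) = -6 (attained at k = 1)
  C[1][1] = min over k of (A[1][0] + B[0][1] = 8 + -5 = 3, A[1][1] + B[1][1] = -3 + 0 = -3) = -3 (attained at k = 1)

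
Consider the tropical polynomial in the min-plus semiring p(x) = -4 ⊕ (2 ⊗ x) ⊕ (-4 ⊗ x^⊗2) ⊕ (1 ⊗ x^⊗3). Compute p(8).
p(8) = -4

A tropical monomial a ⊗ x^⊗i evaluates to a + i · x. Evaluating each term at x = 8:
  Term 0 contributes -4 + 0 · 8 = -4
  Term 1 contributes 2 + 1 · 8 = 10
  Term 2 contributes -4 + 2 · 8 = 12
  Term 3 contributes 1 + 3 · 8 = 25
p(8) = ⊕ of these = min[-4, 10, 12, 25] = -4.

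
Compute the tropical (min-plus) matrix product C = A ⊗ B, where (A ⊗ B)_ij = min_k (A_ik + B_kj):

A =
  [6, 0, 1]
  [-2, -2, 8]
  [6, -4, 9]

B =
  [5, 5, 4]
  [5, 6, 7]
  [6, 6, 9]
A ⊗ B =
  [5, 6, 7]
  [3, 3, 2]
  [1, 2, 3]

Apply the min-plus product entry-by-entry:
  C[0][0] = min over k of (A[0][0] + B[0][0] = 6 + 5 = 11, A[0][1] + B[1][0] = 0 + 5 = 5, A[0][2] + B[2][0] = 1 + 6 = 7) = 5 (attained at k = 1)
  C[0][1] = min over k of (A[0][0] + B[0][1] = 6 + 5 = 11, A[0][1] + B[1][1] = 0 + 6 = 6, A[0][2] + B[2][1] = 1 + 6 = 7) = 6 (attained at k = 1)
  C[0][2] = min over k of (A[0][0] + B[0][2] = 6 + 4 = 10, A[0][1] + B[1][2] = 0 + 7 = 7, A[0][2] + B[2][2] = 1 + 9 = 10) = 7 (attained at k = 1)
  C[1][0] = min over k of (A[1][0] + B[0][0] = -2 + 5 = 3, A[1][1] + B[1][0] = -2 + 5 = 3, A[1][2] + B[2][0] = 8 + 6 = 14) = 3 (attained at k = 0)
  C[1][1] = min over k of (A[1][0] + B[0][1] = -2 + 5 = 3, A[1][1] + B[1][1] = -2 + 6 = 4, A[1][2] + B[2][1] = 8 + 6 = 14) = 3 (attained at k = 0)
  C[1][2] = min over k of (A[1][0] + B[0][2] = -2 + 4 = 2, A[1][1] + B[1][2] = -2 + 7 = 5, A[1][2] + B[2][2] = 8 + 9 = 17) = 2 (attained at k = 0)
  C[2][0] = min over k of (A[2][0] + B[0][0] = 6 + 5 = 11, A[2][1] + B[1][0] = -4 + 5 = 1, A[2][2] + B[2][0] = 9 + 6 = 15) = 1 (attained at k = 1)
  C[2][1] = min over k of (A[2][0] + B[0][1] = 6 + 5 = 11, A[2][1] + B[1][1] = -4 + 6 = 2, A[2][2] + B[2][1] = 9 + 6 = 15) = 2 (attained at k = 1)
  C[2][2] = min over k of (A[2][0] + B[0][2] = 6 + 4 = 10, A[2][1] + B[1][2] = -4 + 7 = 3, A[2][2] + B[2][2] = 9 + 9 = 18) = 3 (attained at k = 1)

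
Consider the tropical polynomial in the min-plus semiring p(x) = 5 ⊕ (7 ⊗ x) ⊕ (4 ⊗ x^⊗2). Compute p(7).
p(7) = 5

A tropical monomial a ⊗ x^⊗i evaluates to a + i · x. Evaluating each term at x = 7:
  Term 0 contributes 5 + 0 · 7 = 5
  Term 1 contributes 7 + 1 · 7 = 14
  Term 2 contributes 4 + 2 · 7 = 18
p(7) = ⊕ of these = min[5, 14, 18] = 5.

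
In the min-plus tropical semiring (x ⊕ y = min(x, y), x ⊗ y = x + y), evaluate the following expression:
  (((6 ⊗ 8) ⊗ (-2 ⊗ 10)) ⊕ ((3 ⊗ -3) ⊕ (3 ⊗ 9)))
(((6 ⊗ 8) ⊗ (-2 ⊗ 10)) ⊕ ((3 ⊗ -3) ⊕ (3 ⊗ 9))) = 0

Expand innermost to outermost. Recall ⊕ takes the minimum of its arguments and ⊗ takes their sum. Working out the expression (((6 ⊗ 8) ⊗ (-2 ⊗ 10)) ⊕ ((3 ⊗ -3) ⊕ (3 ⊗ 9))) gives 0.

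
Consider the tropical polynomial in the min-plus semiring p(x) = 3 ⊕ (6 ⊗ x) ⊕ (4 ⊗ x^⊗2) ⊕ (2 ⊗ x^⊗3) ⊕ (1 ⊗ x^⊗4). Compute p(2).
p(2) = 3

A tropical monomial a ⊗ x^⊗i evaluates to a + i · x. Evaluating each term at x = 2:
  Term 0 contributes 3 + 0 · 2 = 3
  Term 1 contributes 6 + 1 · 2 = 8
  Term 2 contributes 4 + 2 · 2 = 8
  Term 3 contributes 2 + 3 · 2 = 8
  Term 4 contributes 1 + 4 · 2 = 9
p(2) = ⊕ of these = min[3, 8, 8, 8, 9] = 3.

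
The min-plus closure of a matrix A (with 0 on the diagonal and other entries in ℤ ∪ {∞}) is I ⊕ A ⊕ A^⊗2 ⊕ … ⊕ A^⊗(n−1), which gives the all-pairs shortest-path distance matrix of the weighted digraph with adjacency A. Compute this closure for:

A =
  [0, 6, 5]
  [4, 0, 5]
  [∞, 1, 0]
Closure =
  [0, 6, 5]
  [4, 0, 5]
  [5, 1, 0]

This is the Floyd-Warshall all-pairs shortest-path computation. For each intermediate vertex k = 0, 1, …, 2, update dist[i][j] ← min(dist[i][j], dist[i][k] + dist[k][j]). The final matrix gives, for each (i, j), the minimum total weight of any directed path from i to j (possibly empty when i = j).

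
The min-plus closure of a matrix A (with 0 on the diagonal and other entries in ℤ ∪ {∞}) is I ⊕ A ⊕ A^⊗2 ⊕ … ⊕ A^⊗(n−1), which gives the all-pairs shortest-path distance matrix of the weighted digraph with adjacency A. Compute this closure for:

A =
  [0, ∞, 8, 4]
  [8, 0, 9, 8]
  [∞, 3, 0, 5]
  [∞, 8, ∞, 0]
Closure =
  [0, 11, 8, 4]
  [8, 0, 9, 8]
  [11, 3, 0, 5]
  [16, 8, 17, 0]

This is the Floyd-Warshall all-pairs shortest-path computation. For each intermediate vertex k = 0, 1, …, 3, update dist[i][j] ← min(dist[i][j], dist[i][k] + dist[k][j]). The final matrix gives, for each (i, j), the minimum total weight of any directed path from i to j (possibly empty when i = j).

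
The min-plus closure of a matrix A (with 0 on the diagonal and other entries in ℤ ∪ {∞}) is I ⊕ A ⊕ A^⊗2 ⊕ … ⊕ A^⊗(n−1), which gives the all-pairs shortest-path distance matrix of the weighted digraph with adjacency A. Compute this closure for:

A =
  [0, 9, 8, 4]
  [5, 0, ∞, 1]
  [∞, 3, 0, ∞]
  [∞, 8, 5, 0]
Closure =
  [0, 9, 8, 4]
  [5, 0, 6, 1]
  [8, 3, 0, 4]
  [13, 8, 5, 0]

This is the Floyd-Warshall all-pairs shortest-path computation. For each intermediate vertex k = 0, 1, …, 3, update dist[i][j] ← min(dist[i][j], dist[i][k] + dist[k][j]). The final matrix gives, for each (i, j), the minimum total weight of any directed path from i to j (possibly empty when i = j).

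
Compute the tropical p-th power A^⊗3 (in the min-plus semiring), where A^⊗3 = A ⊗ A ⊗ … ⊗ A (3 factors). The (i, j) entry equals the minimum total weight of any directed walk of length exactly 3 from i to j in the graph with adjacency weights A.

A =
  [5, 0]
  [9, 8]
A^⊗3 =
  [14, 9]
  [18, 14]

Each entry (A^⊗3)_ij equals the minimum over all length-3 walks i = v_0 → v_1 → … → v_3 = j of Σ_t A[v_t][v_{t+1}]. For example, for (i, j) = (0, 1) we minimise over 4 possible intermediate vertex sequences; the minimum is 9, attained along the walk 0 → 1 → 0 → 1.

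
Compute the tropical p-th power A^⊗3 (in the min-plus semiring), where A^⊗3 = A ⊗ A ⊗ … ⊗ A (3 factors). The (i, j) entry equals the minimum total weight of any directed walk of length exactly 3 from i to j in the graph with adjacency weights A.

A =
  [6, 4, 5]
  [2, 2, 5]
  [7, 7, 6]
A^⊗3 =
  [8, 8, 11]
  [6, 6, 9]
  [11, 11, 14]

Each entry (A^⊗3)_ij equals the minimum over all length-3 walks i = v_0 → v_1 → … → v_3 = j of Σ_t A[v_t][v_{t+1}]. For example, for (i, j) = (0, 2) we minimise over 9 possible intermediate vertex sequences; the minimum is 11, attained along the walk 0 → 1 → 0 → 2.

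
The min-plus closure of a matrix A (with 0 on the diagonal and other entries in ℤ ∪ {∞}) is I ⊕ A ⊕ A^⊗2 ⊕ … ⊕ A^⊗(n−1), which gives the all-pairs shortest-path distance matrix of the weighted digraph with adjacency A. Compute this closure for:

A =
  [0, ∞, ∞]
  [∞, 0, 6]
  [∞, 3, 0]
Closure =
  [0, ∞, ∞]
  [∞, 0, 6]
  [∞, 3, 0]

This is the Floyd-Warshall all-pairs shortest-path computation. For each intermediate vertex k = 0, 1, …, 2, update dist[i][j] ← min(dist[i][j], dist[i][k] + dist[k][j]). The final matrix gives, for each (i, j), the minimum total weight of any directed path from i to j (possibly empty when i = j).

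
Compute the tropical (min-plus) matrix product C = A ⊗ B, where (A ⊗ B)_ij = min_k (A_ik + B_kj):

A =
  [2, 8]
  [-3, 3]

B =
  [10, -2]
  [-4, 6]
A ⊗ B =
  [4, 0]
  [-1, -5]

Apply the min-plus product entry-by-entry:
  C[0][0] = min over k of (A[0][0] + B[0][0] = 2 + 10 = 12, A[0][1] + B[1][0] = 8 + -4 = 4) = 4 (attained at k = 1)
  C[0][1] = min over k of (A[0][0] + B[0][1] = 2 + -2 = 0, A[0][1] + B[1][1] = 8 + 6 = 14) = 0 (attained at k = 0)
  C[1][0] = min over k of (A[1][0] + B[0][0] = -3 + 10 = 7, A[1][1] + B[1][0] = 3 + -4 = -1) = -1 (attained at k = 1)
  C[1][1] = min over k of (A[1][0] + B[0][1] = -3 + -2 = -5, A[1][1] + B[1][1] = 3 + 6 = 9) = -5 (attained at k = 0)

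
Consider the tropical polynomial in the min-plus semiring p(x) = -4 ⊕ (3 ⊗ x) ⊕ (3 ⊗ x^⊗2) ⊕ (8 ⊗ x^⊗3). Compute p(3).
p(3) = -4

A tropical monomial a ⊗ x^⊗i evaluates to a + i · x. Evaluating each term at x = 3:
  Term 0 contributes -4 + 0 · 3 = -4
  Term 1 contributes 3 + 1 · 3 = 6
  Term 2 contributes 3 + 2 · 3 = 9
  Term 3 contributes 8 + 3 · 3 = 17
p(3) = ⊕ of these = min[-4, 6, 9, 17] = -4.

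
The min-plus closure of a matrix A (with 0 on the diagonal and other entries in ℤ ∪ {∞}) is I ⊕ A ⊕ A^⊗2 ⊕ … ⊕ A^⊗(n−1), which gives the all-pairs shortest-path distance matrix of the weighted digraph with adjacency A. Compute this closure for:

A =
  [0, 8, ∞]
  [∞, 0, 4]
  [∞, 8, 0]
Closure =
  [0, 8, 12]
  [∞, 0, 4]
  [∞, 8, 0]

This is the Floyd-Warshall all-pairs shortest-path computation. For each intermediate vertex k = 0, 1, …, 2, update dist[i][j] ← min(dist[i][j], dist[i][k] + dist[k][j]). The final matrix gives, for each (i, j), the minimum total weight of any directed path from i to j (possibly empty when i = j).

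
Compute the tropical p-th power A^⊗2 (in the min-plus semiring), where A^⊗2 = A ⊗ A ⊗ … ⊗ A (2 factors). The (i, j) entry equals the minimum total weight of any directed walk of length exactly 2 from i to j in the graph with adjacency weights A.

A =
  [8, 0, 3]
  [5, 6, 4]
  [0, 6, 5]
A^⊗2 =
  [3, 6, 4]
  [4, 5, 8]
  [5, 0, 3]

Each entry (A^⊗2)_ij equals the minimum over all length-2 walks i = v_0 → v_1 → … → v_2 = j of Σ_t A[v_t][v_{t+1}]. For example, for (i, j) = (0, 2) we minimise over 3 possible intermediate vertex sequences; the minimum is 4, attained along the walk 0 → 1 → 2.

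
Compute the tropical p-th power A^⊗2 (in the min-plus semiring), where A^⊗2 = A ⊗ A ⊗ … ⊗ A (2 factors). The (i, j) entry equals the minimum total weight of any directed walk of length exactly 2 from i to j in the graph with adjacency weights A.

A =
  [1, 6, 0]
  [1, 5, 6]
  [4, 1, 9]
A^⊗2 =
  [2, 1, 1]
  [2, 7, 1]
  [2, 6, 4]

Each entry (A^⊗2)_ij equals the minimum over all length-2 walks i = v_0 → v_1 → … → v_2 = j of Σ_t A[v_t][v_{t+1}]. For example, for (i, j) = (0, 2) we minimise over 3 possible intermediate vertex sequences; the minimum is 1, attained along the walk 0 → 0 → 2.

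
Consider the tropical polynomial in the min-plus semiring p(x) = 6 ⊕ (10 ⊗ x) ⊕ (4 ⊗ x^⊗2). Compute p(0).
p(0) = 4

A tropical monomial a ⊗ x^⊗i evaluates to a + i · x. Evaluating each term at x = 0:
  Term 0 contributes 6 + 0 · 0 = 6
  Term 1 contributes 10 + 1 · 0 = 10
  Term 2 contributes 4 + 2 · 0 = 4
p(0) = ⊕ of these = min[6, 10, 4] = 4.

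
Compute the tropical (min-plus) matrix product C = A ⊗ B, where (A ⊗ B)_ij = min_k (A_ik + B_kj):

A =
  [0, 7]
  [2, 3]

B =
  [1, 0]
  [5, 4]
A ⊗ B =
  [1, 0]
  [3, 2]

Apply the min-plus product entry-by-entry:
  C[0][0] = min over k of (A[0][0] + B[0][0] = 0 + 1 = 1, A[0][1] + B[1][0] = 7 + 5 = 12) = 1 (attained at k = 0)
  C[0][1] = min over k of (A[0][0] + B[0][1] = 0 + 0 = 0, A[0][1] + B[1][1] = 7 + 4 = 11) = 0 (attained at k = 0)
  C[1][0] = min over k of (A[1][0] + B[0][0] = 2 + 1 = 3, A[1][1] + B[1][0] = 3 + 5 = 8) = 3 (attained at k = 0)
  C[1][1] = min over k of (A[1][0] + B[0][1] = 2 + 0 = 2, A[1][1] + B[1][1] = 3 + 4 = 7) = 2 (attained at k = 0)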